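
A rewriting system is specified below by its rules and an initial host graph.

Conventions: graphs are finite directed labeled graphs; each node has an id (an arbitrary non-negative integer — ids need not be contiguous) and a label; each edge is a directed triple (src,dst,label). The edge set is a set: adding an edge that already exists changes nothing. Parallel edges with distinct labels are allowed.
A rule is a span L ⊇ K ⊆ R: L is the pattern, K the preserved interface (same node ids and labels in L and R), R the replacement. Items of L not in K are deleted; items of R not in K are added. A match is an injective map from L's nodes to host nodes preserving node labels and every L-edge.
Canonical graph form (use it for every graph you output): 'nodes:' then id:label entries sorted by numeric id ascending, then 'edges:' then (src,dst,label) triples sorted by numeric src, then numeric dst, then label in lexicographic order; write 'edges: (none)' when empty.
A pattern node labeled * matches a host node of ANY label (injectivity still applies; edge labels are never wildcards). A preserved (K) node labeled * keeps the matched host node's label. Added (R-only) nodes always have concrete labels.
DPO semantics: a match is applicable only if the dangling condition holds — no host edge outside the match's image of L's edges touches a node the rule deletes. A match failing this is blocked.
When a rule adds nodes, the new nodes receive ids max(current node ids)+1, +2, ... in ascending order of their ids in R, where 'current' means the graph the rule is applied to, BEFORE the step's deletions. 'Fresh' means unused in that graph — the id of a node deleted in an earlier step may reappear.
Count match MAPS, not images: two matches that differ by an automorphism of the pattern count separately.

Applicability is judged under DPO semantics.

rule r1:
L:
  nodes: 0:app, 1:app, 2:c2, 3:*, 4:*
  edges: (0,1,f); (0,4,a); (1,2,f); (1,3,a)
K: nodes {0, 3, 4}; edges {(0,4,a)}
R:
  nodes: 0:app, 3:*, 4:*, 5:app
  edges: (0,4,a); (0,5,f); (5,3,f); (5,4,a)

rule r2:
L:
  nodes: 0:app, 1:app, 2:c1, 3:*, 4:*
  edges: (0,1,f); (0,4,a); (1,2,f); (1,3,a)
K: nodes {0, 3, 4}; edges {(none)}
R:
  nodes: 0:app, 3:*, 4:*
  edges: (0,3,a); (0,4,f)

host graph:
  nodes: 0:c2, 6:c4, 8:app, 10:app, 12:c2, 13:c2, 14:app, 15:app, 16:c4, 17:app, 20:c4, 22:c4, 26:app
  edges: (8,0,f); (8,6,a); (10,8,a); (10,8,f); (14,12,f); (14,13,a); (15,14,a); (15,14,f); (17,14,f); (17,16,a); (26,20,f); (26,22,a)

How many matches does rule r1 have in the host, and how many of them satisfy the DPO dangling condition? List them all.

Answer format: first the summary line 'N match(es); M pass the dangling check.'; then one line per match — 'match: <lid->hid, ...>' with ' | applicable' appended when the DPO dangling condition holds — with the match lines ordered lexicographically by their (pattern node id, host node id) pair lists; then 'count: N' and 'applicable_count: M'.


1 match(es); 0 pass the dangling check.
match: 0->17, 1->14, 2->12, 3->13, 4->16
count: 1
applicable_count: 0


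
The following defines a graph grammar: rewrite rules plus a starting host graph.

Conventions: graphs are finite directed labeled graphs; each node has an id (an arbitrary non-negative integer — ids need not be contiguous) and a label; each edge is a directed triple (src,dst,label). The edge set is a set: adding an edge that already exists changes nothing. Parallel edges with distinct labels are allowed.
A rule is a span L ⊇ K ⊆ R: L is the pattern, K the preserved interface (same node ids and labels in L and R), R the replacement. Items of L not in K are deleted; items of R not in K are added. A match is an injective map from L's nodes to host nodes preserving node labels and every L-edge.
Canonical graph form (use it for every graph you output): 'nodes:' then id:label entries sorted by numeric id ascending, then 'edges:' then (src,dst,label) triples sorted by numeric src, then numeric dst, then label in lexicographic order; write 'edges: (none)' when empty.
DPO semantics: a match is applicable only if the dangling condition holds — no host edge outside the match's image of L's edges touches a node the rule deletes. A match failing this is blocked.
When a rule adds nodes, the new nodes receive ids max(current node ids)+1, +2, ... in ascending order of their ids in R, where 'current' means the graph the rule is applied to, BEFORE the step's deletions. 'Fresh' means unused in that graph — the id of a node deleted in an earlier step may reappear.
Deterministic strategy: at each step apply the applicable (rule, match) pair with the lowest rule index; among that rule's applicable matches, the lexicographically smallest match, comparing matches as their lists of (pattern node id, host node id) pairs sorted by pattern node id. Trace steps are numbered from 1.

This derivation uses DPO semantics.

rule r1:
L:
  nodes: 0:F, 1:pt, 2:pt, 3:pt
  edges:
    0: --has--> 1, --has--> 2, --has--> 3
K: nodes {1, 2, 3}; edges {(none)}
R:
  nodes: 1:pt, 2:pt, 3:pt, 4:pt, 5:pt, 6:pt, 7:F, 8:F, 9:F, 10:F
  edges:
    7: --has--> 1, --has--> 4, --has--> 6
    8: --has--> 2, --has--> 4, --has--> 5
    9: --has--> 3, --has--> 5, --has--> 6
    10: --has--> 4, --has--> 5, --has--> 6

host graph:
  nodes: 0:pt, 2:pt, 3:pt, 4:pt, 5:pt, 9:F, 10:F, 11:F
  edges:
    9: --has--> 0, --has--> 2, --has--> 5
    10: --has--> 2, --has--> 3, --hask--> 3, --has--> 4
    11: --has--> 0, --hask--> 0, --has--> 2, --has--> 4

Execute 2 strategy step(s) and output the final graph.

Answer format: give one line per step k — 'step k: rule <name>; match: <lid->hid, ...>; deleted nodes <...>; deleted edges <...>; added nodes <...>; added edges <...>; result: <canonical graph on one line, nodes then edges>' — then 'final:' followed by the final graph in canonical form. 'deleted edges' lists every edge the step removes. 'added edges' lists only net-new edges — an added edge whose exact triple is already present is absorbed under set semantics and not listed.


step 1: rule r1; match: 0->9, 1->0, 2->2, 3->5; deleted nodes 9; deleted edges (9,0,has); (9,2,has); (9,5,has); added nodes 12, 13, 14, 15, 16, 17, 18; added edges (15,0,has); (15,12,has); (15,14,has); (16,2,has); (16,12,has); (16,13,has); (17,5,has); (17,13,has); (17,14,has); (18,12,has); (18,13,has); (18,14,has); result: nodes: 0:pt, 2:pt, 3:pt, 4:pt, 5:pt, 10:F, 11:F, 12:pt, 13:pt, 14:pt, 15:F, 16:F, 17:F, 18:F edges: (10,2,has); (10,3,has); (10,3,hask); (10,4,has); (11,0,has); (11,0,hask); (11,2,has); (11,4,has); (15,0,has); (15,12,has); (15,14,has); (16,2,has); (16,12,has); (16,13,has); (17,5,has); (17,13,has); (17,14,has); (18,12,has); (18,13,has); (18,14,has)
step 2: rule r1; match: 0->15, 1->0, 2->12, 3->14; deleted nodes 15; deleted edges (15,0,has); (15,12,has); (15,14,has); added nodes 19, 20, 21, 22, 23, 24, 25; added edges (22,0,has); (22,19,has); (22,21,has); (23,12,has); (23,19,has); (23,20,has); (24,14,has); (24,20,has); (24,21,has); (25,19,has); (25,20,has); (25,21,has); result: nodes: 0:pt, 2:pt, 3:pt, 4:pt, 5:pt, 10:F, 11:F, 12:pt, 13:pt, 14:pt, 16:F, 17:F, 18:F, 19:pt, 20:pt, 21:pt, 22:F, 23:F, 24:F, 25:F edges: (10,2,has); (10,3,has); (10,3,hask); (10,4,has); (11,0,has); (11,0,hask); (11,2,has); (11,4,has); (16,2,has); (16,12,has); (16,13,has); (17,5,has); (17,13,has); (17,14,has); (18,12,has); (18,13,has); (18,14,has); (22,0,has); (22,19,has); (22,21,has); (23,12,has); (23,19,has); (23,20,has); (24,14,has); (24,20,has); (24,21,has); (25,19,has); (25,20,has); (25,21,has)
final:
nodes: 0:pt, 2:pt, 3:pt, 4:pt, 5:pt, 10:F, 11:F, 12:pt, 13:pt, 14:pt, 16:F, 17:F, 18:F, 19:pt, 20:pt, 21:pt, 22:F, 23:F, 24:F, 25:F
edges: (10,2,has); (10,3,has); (10,3,hask); (10,4,has); (11,0,has); (11,0,hask); (11,2,has); (11,4,has); (16,2,has); (16,12,has); (16,13,has); (17,5,has); (17,13,has); (17,14,has); (18,12,has); (18,13,has); (18,14,has); (22,0,has); (22,19,has); (22,21,has); (23,12,has); (23,19,has); (23,20,has); (24,14,has); (24,20,has); (24,21,has); (25,19,has); (25,20,has); (25,21,has)


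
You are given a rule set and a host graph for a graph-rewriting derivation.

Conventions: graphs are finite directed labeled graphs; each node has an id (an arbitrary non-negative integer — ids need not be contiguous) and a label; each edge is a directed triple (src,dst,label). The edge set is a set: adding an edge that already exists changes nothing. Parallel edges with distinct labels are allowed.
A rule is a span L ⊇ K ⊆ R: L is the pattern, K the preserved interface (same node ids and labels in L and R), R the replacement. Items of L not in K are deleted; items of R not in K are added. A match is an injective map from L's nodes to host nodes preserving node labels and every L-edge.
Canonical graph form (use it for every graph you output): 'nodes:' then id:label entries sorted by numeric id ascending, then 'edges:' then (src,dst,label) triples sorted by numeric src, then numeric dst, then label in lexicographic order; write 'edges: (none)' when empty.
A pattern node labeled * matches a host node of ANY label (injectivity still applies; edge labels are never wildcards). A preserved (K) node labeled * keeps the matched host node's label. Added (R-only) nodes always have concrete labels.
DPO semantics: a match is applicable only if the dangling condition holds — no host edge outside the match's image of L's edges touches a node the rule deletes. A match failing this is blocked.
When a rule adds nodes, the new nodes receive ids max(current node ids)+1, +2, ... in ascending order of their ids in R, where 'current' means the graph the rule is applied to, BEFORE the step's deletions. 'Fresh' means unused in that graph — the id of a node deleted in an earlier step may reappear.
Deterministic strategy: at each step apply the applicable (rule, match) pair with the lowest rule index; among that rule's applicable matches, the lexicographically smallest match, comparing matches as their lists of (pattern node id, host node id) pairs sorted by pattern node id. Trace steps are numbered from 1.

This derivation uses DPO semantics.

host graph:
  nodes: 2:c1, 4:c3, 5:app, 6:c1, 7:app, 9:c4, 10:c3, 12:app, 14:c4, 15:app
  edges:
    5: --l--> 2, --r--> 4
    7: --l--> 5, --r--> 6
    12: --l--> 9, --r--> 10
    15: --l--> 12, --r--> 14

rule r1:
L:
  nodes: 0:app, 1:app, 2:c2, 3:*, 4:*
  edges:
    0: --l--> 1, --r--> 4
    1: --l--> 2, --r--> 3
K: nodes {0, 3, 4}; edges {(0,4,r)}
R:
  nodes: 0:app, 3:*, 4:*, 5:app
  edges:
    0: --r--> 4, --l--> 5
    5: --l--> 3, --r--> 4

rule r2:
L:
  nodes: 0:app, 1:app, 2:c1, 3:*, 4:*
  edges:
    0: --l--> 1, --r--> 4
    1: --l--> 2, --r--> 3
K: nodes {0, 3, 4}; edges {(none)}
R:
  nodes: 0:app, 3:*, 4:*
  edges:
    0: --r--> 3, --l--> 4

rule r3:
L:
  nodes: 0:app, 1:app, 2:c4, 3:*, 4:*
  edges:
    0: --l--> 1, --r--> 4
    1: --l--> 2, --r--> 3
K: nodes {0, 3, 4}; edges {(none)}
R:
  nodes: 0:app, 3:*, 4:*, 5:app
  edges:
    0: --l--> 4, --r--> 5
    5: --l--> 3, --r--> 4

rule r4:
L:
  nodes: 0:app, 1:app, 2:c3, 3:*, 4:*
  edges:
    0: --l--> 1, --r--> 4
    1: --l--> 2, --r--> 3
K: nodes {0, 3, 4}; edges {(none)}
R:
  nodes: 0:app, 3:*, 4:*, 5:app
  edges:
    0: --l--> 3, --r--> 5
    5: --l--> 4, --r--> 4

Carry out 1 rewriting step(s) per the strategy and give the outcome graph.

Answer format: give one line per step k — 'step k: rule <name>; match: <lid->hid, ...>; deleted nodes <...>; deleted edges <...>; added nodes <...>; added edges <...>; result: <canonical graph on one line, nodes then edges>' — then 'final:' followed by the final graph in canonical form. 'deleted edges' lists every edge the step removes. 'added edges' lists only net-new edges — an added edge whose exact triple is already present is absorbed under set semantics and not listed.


step 1: rule r2; match: 0->7, 1->5, 2->2, 3->4, 4->6; deleted nodes 2, 5; deleted edges (5,2,l); (5,4,r); (7,5,l); (7,6,r); added nodes (none); added edges (7,4,r); (7,6,l); result: nodes: 4:c3, 6:c1, 7:app, 9:c4, 10:c3, 12:app, 14:c4, 15:app edges: (7,4,r); (7,6,l); (12,9,l); (12,10,r); (15,12,l); (15,14,r)
final:
nodes: 4:c3, 6:c1, 7:app, 9:c4, 10:c3, 12:app, 14:c4, 15:app
edges: (7,4,r); (7,6,l); (12,9,l); (12,10,r); (15,12,l); (15,14,r)


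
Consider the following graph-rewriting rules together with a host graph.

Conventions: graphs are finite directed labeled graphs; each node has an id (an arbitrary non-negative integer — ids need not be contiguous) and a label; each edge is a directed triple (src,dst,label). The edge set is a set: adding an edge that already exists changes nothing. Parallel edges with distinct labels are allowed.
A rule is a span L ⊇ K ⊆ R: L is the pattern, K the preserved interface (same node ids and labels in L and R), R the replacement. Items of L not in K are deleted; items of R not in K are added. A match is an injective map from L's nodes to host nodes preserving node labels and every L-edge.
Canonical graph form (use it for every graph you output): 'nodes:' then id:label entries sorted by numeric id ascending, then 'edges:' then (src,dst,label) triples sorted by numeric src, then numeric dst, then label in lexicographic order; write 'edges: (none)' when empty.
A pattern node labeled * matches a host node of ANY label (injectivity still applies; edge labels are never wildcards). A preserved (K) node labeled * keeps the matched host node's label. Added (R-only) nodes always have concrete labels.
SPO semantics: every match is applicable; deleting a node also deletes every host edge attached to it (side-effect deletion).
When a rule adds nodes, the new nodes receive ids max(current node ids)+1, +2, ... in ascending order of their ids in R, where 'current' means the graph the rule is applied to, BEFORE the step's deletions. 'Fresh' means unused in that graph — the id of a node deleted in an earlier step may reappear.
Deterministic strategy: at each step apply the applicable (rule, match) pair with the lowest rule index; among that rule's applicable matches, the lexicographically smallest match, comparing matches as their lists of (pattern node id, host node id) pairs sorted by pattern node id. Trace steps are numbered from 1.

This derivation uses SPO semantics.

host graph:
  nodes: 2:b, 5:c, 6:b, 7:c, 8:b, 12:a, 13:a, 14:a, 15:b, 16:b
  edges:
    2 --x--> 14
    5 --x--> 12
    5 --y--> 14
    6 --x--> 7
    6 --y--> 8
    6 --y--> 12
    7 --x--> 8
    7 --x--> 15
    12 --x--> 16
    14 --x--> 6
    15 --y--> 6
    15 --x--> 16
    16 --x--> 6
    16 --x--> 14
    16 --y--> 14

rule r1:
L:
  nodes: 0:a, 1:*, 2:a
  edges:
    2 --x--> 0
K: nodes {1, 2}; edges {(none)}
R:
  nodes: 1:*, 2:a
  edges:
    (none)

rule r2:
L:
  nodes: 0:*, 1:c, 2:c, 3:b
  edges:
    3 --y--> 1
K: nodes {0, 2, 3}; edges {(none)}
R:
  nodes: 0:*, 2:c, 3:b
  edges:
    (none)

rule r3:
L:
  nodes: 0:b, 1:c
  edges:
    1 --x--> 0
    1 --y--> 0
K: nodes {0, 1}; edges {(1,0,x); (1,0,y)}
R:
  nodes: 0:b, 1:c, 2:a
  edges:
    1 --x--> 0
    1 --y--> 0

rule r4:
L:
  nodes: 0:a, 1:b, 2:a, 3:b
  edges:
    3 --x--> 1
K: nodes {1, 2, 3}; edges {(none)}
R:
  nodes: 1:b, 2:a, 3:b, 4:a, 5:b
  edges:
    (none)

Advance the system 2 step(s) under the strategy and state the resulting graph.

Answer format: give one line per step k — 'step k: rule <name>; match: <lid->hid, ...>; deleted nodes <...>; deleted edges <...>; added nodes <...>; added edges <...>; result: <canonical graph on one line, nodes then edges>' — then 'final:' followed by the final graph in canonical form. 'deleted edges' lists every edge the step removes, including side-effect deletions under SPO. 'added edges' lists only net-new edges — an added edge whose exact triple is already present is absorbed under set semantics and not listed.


step 1: rule r4; match: 0->12, 1->6, 2->13, 3->16; deleted nodes 12; deleted edges (5,12,x); (6,12,y); (12,16,x); (16,6,x); added nodes 17, 18; added edges (none); result: nodes: 2:b, 5:c, 6:b, 7:c, 8:b, 13:a, 14:a, 15:b, 16:b, 17:a, 18:b edges: (2,14,x); (5,14,y); (6,7,x); (6,8,y); (7,8,x); (7,15,x); (14,6,x); (15,6,y); (15,16,x); (16,14,x); (16,14,y)
step 2: rule r4; match: 0->13, 1->16, 2->14, 3->15; deleted nodes 13; deleted edges (15,16,x); added nodes 19, 20; added edges (none); result: nodes: 2:b, 5:c, 6:b, 7:c, 8:b, 14:a, 15:b, 16:b, 17:a, 18:b, 19:a, 20:b edges: (2,14,x); (5,14,y); (6,7,x); (6,8,y); (7,8,x); (7,15,x); (14,6,x); (15,6,y); (16,14,x); (16,14,y)
final:
nodes: 2:b, 5:c, 6:b, 7:c, 8:b, 14:a, 15:b, 16:b, 17:a, 18:b, 19:a, 20:b
edges: (2,14,x); (5,14,y); (6,7,x); (6,8,y); (7,8,x); (7,15,x); (14,6,x); (15,6,y); (16,14,x); (16,14,y)


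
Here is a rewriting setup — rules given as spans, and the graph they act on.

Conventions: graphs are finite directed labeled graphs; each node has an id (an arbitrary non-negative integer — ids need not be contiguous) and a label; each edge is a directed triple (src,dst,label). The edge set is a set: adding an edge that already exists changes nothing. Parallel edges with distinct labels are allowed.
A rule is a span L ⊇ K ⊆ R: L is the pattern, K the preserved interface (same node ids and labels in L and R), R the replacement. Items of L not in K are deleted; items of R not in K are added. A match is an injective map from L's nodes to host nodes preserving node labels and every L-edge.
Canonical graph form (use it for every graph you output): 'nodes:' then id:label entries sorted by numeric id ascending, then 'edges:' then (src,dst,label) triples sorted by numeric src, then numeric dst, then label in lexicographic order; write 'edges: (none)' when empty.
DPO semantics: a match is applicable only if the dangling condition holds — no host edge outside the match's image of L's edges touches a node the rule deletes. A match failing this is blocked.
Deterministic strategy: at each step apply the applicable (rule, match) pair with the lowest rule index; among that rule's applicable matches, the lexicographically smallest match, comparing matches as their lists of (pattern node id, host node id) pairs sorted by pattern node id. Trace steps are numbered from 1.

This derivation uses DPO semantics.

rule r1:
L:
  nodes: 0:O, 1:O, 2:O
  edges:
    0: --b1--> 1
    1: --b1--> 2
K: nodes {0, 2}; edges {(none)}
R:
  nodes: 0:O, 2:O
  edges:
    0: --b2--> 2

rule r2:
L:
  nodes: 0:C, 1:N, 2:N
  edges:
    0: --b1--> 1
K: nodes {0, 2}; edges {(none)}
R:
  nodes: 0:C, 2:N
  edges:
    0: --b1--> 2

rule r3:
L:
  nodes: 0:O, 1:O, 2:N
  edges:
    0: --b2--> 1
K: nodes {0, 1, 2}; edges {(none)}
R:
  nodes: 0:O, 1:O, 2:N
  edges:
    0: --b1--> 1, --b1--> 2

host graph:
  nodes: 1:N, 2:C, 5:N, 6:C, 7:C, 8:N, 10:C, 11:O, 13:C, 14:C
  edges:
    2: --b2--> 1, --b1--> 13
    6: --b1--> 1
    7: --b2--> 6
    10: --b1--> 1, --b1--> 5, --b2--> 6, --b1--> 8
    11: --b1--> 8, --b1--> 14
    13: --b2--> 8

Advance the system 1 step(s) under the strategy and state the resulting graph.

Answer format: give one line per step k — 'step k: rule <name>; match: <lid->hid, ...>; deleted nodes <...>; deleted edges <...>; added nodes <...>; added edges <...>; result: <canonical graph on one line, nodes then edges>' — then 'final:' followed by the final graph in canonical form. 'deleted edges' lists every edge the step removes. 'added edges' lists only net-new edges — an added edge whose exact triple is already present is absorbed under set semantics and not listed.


step 1: rule r2; match: 0->10, 1->5, 2->1; deleted nodes 5; deleted edges (10,5,b1); added nodes (none); added edges (none); result: nodes: 1:N, 2:C, 6:C, 7:C, 8:N, 10:C, 11:O, 13:C, 14:C edges: (2,1,b2); (2,13,b1); (6,1,b1); (7,6,b2); (10,1,b1); (10,6,b2); (10,8,b1); (11,8,b1); (11,14,b1); (13,8,b2)
final:
nodes: 1:N, 2:C, 6:C, 7:C, 8:N, 10:C, 11:O, 13:C, 14:C
edges: (2,1,b2); (2,13,b1); (6,1,b1); (7,6,b2); (10,1,b1); (10,6,b2); (10,8,b1); (11,8,b1); (11,14,b1); (13,8,b2)


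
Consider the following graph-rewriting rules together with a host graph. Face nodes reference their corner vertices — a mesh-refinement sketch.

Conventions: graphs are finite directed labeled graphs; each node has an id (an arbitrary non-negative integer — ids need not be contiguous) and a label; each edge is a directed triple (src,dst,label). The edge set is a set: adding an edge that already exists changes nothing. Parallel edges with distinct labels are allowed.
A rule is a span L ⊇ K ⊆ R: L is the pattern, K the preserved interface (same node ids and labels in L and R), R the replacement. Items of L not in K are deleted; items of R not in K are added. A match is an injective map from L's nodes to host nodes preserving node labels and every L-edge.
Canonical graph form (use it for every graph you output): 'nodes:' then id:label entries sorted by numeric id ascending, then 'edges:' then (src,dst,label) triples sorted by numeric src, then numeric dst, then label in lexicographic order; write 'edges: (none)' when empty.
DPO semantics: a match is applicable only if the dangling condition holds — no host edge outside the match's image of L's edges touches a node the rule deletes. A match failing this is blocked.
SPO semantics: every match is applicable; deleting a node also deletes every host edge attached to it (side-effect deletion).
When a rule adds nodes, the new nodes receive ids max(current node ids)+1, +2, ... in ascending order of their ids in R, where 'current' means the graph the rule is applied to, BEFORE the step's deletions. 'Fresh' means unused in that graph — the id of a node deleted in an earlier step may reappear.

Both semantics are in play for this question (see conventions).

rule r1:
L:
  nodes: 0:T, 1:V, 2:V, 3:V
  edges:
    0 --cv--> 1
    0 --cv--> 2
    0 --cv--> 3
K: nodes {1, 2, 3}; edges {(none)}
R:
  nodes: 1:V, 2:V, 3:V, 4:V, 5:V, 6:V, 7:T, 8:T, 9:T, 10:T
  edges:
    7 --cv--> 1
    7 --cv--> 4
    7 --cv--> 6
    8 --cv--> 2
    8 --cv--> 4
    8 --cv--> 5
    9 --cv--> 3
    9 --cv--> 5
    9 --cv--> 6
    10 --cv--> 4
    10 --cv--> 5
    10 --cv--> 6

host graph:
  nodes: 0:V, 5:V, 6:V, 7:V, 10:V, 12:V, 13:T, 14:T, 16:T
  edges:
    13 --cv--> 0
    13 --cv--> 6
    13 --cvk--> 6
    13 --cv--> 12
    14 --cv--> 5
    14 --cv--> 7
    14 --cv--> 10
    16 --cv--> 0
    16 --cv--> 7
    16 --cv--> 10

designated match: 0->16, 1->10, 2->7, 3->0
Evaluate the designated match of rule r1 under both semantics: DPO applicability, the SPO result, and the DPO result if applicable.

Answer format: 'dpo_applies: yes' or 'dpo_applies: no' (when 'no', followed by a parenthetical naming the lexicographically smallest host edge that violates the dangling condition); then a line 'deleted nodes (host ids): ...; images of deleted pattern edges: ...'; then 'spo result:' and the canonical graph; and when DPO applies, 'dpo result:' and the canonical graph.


dpo_applies: yes
deleted nodes (host ids): 16; images of deleted pattern edges: (16,0,cv); (16,7,cv); (16,10,cv)
spo result:
nodes: 0:V, 5:V, 6:V, 7:V, 10:V, 12:V, 13:T, 14:T, 17:V, 18:V, 19:V, 20:T, 21:T, 22:T, 23:T
edges: (13,0,cv); (13,6,cv); (13,6,cvk); (13,12,cv); (14,5,cv); (14,7,cv); (14,10,cv); (20,10,cv); (20,17,cv); (20,19,cv); (21,7,cv); (21,17,cv); (21,18,cv); (22,0,cv); (22,18,cv); (22,19,cv); (23,17,cv); (23,18,cv); (23,19,cv)
dpo result:
nodes: 0:V, 5:V, 6:V, 7:V, 10:V, 12:V, 13:T, 14:T, 17:V, 18:V, 19:V, 20:T, 21:T, 22:T, 23:T
edges: (13,0,cv); (13,6,cv); (13,6,cvk); (13,12,cv); (14,5,cv); (14,7,cv); (14,10,cv); (20,10,cv); (20,17,cv); (20,19,cv); (21,7,cv); (21,17,cv); (21,18,cv); (22,0,cv); (22,18,cv); (22,19,cv); (23,17,cv); (23,18,cv); (23,19,cv)


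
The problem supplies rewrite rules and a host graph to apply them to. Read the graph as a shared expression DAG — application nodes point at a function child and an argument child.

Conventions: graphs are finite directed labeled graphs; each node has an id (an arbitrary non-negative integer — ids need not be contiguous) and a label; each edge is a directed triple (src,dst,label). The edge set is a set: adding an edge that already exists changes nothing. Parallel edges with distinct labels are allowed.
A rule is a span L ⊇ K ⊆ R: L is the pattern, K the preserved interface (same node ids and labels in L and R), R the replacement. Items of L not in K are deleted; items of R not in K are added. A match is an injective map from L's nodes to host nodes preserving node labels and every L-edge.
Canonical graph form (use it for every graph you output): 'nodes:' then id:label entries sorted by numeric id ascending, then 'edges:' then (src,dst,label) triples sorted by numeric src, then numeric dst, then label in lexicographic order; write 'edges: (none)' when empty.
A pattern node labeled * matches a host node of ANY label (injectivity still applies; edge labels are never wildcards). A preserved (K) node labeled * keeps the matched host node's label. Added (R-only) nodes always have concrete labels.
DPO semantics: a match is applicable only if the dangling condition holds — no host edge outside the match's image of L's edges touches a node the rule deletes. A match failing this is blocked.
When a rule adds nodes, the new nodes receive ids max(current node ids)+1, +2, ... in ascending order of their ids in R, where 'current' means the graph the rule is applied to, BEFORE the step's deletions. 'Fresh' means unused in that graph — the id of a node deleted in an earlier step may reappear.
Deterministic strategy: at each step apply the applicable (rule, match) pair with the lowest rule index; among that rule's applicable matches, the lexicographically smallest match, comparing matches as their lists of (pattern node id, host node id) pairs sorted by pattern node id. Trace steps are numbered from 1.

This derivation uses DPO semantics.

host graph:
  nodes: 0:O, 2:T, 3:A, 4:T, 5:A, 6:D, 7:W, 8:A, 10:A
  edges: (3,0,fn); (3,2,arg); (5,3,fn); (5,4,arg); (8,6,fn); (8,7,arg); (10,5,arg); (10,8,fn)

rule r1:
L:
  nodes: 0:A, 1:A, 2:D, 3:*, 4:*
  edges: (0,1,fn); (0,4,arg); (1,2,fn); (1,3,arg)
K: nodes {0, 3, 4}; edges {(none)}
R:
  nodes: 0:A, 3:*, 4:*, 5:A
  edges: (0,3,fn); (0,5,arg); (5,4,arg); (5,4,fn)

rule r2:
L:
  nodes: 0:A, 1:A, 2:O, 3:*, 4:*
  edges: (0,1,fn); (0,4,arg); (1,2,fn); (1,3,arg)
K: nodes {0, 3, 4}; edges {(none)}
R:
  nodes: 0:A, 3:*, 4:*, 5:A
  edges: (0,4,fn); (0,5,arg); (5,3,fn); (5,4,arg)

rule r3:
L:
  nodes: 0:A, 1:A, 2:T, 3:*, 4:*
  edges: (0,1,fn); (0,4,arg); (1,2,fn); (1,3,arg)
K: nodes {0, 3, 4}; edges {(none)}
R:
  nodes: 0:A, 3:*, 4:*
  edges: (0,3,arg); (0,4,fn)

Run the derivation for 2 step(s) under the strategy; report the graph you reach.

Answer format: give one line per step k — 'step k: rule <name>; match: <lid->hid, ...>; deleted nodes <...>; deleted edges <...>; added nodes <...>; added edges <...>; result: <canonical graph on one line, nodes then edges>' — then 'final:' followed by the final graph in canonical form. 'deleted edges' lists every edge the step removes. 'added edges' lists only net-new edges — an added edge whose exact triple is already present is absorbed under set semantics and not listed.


step 1: rule r1; match: 0->10, 1->8, 2->6, 3->7, 4->5; deleted nodes 6, 8; deleted edges (8,6,fn); (8,7,arg); (10,5,arg); (10,8,fn); added nodes 11; added edges (10,7,fn); (10,11,arg); (11,5,arg); (11,5,fn); result: nodes: 0:O, 2:T, 3:A, 4:T, 5:A, 7:W, 10:A, 11:A edges: (3,0,fn); (3,2,arg); (5,3,fn); (5,4,arg); (10,7,fn); (10,11,arg); (11,5,arg); (11,5,fn)
step 2: rule r2; match: 0->5, 1->3, 2->0, 3->2, 4->4; deleted nodes 0, 3; deleted edges (3,0,fn); (3,2,arg); (5,3,fn); (5,4,arg); added nodes 12; added edges (5,4,fn); (5,12,arg); (12,2,fn); (12,4,arg); result: nodes: 2:T, 4:T, 5:A, 7:W, 10:A, 11:A, 12:A edges: (5,4,fn); (5,12,arg); (10,7,fn); (10,11,arg); (11,5,arg); (11,5,fn); (12,2,fn); (12,4,arg)
final:
nodes: 2:T, 4:T, 5:A, 7:W, 10:A, 11:A, 12:A
edges: (5,4,fn); (5,12,arg); (10,7,fn); (10,11,arg); (11,5,arg); (11,5,fn); (12,2,fn); (12,4,arg)


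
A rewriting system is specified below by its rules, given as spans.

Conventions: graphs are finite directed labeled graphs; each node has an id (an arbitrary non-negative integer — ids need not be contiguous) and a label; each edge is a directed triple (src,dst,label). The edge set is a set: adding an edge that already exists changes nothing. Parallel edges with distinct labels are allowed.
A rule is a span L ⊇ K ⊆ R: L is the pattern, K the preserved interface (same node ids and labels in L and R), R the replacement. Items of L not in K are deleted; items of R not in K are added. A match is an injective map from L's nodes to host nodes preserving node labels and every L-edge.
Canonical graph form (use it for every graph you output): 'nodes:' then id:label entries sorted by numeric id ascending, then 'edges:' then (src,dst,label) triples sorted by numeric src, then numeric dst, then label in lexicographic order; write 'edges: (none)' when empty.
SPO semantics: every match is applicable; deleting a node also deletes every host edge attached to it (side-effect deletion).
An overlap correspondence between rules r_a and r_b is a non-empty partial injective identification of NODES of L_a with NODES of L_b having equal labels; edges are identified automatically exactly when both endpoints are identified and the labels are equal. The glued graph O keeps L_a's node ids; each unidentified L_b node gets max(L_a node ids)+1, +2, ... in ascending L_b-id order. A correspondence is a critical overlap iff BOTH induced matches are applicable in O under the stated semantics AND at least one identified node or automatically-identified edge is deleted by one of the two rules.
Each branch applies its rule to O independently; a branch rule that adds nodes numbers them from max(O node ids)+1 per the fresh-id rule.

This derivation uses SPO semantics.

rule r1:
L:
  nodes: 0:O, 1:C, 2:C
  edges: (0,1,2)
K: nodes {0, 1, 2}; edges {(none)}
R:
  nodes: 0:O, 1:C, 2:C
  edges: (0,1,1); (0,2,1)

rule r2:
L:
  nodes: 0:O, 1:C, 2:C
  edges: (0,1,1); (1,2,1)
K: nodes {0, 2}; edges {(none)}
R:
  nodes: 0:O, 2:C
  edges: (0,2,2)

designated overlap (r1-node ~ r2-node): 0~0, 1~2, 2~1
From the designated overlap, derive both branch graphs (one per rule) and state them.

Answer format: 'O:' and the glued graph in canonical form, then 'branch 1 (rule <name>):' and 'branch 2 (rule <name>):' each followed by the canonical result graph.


O:
nodes: 0:O, 1:C, 2:C
edges: (0,1,2); (0,2,1); (2,1,1)
branch 1 (rule r1):
nodes: 0:O, 1:C, 2:C
edges: (0,1,1); (0,2,1); (2,1,1)
branch 2 (rule r2):
nodes: 0:O, 1:C
edges: (0,1,2)


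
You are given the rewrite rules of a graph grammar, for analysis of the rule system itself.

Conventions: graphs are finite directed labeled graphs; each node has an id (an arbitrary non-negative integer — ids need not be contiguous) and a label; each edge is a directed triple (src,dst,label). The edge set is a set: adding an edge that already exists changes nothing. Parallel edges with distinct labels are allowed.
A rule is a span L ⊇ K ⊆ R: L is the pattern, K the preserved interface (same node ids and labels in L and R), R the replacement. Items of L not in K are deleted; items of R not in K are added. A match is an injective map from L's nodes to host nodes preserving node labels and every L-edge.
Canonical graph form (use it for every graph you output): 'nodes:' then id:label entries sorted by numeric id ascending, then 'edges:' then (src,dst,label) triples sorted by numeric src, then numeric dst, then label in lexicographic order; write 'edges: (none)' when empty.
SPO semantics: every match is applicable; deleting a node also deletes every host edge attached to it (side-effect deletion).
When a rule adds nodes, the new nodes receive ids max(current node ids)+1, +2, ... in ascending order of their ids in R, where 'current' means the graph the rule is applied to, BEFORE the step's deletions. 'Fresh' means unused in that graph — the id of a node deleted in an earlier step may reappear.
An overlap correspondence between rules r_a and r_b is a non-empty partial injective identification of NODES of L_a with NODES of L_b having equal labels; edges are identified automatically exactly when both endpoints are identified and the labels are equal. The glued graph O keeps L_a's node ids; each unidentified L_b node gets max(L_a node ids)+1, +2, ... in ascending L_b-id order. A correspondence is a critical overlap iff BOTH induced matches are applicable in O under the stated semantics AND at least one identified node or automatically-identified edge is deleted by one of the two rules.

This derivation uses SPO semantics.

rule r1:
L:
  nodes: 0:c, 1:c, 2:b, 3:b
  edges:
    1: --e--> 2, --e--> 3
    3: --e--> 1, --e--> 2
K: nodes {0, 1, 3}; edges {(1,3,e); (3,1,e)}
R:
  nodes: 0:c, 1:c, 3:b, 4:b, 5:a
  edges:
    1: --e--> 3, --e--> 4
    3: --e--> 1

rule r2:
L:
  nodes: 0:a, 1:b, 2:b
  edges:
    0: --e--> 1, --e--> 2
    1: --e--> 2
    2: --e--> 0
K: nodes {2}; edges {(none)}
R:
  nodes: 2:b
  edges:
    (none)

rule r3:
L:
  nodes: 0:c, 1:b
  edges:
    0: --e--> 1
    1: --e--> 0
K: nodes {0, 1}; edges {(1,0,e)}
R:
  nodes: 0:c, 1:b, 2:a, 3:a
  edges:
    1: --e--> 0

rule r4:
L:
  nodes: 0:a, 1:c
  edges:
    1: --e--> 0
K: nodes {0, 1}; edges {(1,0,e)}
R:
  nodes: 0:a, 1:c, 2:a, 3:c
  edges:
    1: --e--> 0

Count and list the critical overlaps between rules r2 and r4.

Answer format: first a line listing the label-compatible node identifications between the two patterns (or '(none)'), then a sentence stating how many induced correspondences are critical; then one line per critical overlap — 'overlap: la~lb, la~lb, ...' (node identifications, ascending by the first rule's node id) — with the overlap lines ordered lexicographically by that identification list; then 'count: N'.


label-compatible node identifications between L(r2) and L(r4): 0~0
1 of the induced correspondences is a critical overlap of r2 and r4.
overlap: 0~0
count: 1


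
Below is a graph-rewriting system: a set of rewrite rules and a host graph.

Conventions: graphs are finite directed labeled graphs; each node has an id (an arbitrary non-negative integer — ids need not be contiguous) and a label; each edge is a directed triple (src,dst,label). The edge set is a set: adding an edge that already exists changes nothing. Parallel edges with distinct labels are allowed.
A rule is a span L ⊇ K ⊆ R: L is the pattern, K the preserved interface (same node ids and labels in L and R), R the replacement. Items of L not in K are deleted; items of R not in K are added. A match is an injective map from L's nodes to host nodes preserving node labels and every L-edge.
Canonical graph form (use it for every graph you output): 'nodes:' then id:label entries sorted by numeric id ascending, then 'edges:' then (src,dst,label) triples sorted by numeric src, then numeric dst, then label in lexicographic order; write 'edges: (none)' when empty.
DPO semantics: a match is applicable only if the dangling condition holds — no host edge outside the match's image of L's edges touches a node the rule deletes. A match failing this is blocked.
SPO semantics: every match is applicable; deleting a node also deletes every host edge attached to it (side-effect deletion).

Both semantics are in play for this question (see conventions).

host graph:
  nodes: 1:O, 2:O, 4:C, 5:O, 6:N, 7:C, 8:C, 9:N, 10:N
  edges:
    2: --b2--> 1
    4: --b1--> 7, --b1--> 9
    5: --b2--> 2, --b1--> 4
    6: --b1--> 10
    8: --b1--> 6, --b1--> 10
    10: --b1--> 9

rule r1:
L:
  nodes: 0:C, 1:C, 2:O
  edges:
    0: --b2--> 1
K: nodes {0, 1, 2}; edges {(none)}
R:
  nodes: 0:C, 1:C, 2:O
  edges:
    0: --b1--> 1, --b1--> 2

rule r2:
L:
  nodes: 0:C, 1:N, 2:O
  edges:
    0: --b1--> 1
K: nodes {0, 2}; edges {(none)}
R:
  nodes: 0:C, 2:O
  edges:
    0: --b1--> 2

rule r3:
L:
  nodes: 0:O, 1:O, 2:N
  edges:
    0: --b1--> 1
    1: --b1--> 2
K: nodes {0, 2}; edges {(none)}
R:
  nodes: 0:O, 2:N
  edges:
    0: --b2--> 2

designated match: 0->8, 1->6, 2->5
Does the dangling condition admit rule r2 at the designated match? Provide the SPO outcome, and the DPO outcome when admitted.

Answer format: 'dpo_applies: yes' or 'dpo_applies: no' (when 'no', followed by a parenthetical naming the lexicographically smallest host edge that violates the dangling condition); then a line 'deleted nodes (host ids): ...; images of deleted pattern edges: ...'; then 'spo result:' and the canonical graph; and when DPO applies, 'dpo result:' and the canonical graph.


dpo_applies: no
(the rule deletes node 6, which keeps host edge (6,10,b1) outside the match image — the dangling condition fails, DPO blocks; SPO proceeds and side-deletes such edges)
deleted nodes (host ids): 6; images of deleted pattern edges: (8,6,b1)
spo result:
nodes: 1:O, 2:O, 4:C, 5:O, 7:C, 8:C, 9:N, 10:N
edges: (2,1,b2); (4,7,b1); (4,9,b1); (5,2,b2); (5,4,b1); (8,5,b1); (8,10,b1); (10,9,b1)


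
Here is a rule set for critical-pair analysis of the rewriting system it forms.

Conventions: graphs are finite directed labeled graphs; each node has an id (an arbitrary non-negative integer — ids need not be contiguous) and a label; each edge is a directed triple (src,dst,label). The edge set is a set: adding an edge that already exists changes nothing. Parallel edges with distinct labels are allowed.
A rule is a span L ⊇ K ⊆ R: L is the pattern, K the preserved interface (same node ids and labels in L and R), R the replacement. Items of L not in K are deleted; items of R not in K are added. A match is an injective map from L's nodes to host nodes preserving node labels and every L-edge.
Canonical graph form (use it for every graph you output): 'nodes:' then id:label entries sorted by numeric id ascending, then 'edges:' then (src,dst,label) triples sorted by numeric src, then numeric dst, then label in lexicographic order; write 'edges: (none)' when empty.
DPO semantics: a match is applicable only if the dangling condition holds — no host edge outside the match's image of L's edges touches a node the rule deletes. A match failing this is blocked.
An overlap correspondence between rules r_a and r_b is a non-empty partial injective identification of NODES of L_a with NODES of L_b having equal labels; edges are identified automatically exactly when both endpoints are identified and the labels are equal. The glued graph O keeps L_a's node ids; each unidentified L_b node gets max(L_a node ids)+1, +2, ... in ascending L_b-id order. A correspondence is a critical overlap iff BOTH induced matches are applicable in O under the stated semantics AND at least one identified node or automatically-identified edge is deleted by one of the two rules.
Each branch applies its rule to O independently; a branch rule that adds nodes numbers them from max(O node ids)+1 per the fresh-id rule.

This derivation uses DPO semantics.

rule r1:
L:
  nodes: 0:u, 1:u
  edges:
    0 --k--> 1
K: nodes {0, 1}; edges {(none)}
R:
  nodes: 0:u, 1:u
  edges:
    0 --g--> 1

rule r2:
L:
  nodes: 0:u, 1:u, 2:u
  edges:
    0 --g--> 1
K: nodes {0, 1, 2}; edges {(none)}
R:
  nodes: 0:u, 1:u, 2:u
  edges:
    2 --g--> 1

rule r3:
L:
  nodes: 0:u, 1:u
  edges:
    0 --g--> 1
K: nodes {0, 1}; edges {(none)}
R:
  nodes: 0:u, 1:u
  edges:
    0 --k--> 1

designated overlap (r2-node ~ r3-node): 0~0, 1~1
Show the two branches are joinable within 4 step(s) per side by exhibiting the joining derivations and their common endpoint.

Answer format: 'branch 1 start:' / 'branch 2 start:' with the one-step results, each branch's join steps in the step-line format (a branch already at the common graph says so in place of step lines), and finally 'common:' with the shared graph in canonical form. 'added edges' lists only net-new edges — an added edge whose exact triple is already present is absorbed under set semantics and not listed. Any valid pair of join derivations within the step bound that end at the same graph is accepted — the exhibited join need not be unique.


branch 1 start:
nodes: 0:u, 1:u, 2:u
edges: (2,1,g)
branch 2 start:
nodes: 0:u, 1:u, 2:u
edges: (0,1,k)
branch 1 step 1: rule r2; match: 0->2, 1->1, 2->0; deleted nodes (none); deleted edges (2,1,g); added nodes (none); added edges (0,1,g); result: nodes: 0:u, 1:u, 2:u edges: (0,1,g)
branch 2 step 1: rule r1; match: 0->0, 1->1; deleted nodes (none); deleted edges (0,1,k); added nodes (none); added edges (0,1,g); result: nodes: 0:u, 1:u, 2:u edges: (0,1,g)
common:
nodes: 0:u, 1:u, 2:u
edges: (0,1,g)


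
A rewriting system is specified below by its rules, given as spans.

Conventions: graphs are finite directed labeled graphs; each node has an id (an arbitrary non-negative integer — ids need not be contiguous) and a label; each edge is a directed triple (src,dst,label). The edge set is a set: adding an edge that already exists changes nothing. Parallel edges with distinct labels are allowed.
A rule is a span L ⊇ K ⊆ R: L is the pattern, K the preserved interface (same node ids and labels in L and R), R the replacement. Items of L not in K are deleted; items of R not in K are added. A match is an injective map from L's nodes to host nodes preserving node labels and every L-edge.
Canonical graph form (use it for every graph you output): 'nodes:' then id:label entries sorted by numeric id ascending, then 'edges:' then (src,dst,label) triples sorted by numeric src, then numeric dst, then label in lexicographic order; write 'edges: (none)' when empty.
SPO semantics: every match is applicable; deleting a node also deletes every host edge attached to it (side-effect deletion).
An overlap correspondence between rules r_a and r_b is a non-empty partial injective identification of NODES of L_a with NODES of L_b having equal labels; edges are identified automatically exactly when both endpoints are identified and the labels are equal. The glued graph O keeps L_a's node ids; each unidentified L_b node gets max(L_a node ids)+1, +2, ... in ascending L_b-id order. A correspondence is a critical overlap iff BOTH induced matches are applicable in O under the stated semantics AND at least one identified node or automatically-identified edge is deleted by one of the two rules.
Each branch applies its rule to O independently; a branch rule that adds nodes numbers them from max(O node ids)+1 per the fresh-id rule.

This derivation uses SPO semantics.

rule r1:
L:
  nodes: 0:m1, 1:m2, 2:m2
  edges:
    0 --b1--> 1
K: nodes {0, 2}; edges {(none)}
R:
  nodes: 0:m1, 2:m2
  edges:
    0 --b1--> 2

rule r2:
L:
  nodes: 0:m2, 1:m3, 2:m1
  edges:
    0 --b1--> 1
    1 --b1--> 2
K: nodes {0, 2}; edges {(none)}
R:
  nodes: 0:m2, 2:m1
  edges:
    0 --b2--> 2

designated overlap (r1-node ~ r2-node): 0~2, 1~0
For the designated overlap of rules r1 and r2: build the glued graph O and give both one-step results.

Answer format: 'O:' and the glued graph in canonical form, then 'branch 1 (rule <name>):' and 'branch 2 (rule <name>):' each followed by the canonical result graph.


O:
nodes: 0:m1, 1:m2, 2:m2, 3:m3
edges: (0,1,b1); (1,3,b1); (3,0,b1)
branch 1 (rule r1):
nodes: 0:m1, 2:m2, 3:m3
edges: (0,2,b1); (3,0,b1)
branch 2 (rule r2):
nodes: 0:m1, 1:m2, 2:m2
edges: (0,1,b1); (1,0,b2)
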